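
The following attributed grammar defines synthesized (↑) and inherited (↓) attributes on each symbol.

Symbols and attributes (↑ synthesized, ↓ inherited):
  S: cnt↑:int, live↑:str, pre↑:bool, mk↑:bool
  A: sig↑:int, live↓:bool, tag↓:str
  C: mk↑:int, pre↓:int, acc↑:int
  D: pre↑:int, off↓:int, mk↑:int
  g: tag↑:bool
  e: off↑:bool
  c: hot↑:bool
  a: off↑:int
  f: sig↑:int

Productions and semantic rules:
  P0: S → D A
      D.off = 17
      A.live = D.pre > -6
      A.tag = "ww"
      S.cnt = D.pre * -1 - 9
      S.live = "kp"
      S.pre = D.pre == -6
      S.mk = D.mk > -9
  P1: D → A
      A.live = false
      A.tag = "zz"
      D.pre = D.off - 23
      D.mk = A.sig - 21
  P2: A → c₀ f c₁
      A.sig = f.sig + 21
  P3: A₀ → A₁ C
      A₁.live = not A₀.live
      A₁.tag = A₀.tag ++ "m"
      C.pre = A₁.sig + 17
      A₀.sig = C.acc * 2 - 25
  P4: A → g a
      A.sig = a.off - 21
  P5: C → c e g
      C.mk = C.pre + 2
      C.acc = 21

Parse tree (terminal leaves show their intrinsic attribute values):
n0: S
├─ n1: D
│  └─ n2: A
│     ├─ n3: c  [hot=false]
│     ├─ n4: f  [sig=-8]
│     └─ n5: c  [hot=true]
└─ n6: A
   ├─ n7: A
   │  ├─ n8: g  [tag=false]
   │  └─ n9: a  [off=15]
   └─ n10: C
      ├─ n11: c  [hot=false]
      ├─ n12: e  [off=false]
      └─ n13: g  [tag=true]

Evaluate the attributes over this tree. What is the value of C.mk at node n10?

13

1. n1.off = 17  [17]
2. n2.live = false  [false]
3. n2.tag = "zz"  ["zz"]
4. n3.hot = false  [terminal]
5. n4.sig = -8  [terminal]
6. n5.hot = true  [terminal]
7. n2.sig = 13  [f.sig + 21]
8. n1.pre = -6  [D.off - 23]
9. n1.mk = -8  [A.sig - 21]
10. n6.live = false  [D.pre > -6]
11. n6.tag = "ww"  ["ww"]
12. n7.live = true  [not A₀.live]
13. n7.tag = "wwm"  [A₀.tag ++ "m"]
14. n8.tag = false  [terminal]
15. n9.off = 15  [terminal]
16. n7.sig = -6  [a.off - 21]
17. n10.pre = 11  [A₁.sig + 17]
18. n11.hot = false  [terminal]
19. n12.off = false  [terminal]
20. n13.tag = true  [terminal]
21. n10.mk = 13  [C.pre + 2]
22. n10.acc = 21  [21]
23. n6.sig = 17  [C.acc * 2 - 25]
24. n0.cnt = -3  [D.pre * -1 - 9]
25. n0.live = "kp"  ["kp"]
26. n0.pre = true  [D.pre == -6]
27. n0.mk = true  [D.mk > -9]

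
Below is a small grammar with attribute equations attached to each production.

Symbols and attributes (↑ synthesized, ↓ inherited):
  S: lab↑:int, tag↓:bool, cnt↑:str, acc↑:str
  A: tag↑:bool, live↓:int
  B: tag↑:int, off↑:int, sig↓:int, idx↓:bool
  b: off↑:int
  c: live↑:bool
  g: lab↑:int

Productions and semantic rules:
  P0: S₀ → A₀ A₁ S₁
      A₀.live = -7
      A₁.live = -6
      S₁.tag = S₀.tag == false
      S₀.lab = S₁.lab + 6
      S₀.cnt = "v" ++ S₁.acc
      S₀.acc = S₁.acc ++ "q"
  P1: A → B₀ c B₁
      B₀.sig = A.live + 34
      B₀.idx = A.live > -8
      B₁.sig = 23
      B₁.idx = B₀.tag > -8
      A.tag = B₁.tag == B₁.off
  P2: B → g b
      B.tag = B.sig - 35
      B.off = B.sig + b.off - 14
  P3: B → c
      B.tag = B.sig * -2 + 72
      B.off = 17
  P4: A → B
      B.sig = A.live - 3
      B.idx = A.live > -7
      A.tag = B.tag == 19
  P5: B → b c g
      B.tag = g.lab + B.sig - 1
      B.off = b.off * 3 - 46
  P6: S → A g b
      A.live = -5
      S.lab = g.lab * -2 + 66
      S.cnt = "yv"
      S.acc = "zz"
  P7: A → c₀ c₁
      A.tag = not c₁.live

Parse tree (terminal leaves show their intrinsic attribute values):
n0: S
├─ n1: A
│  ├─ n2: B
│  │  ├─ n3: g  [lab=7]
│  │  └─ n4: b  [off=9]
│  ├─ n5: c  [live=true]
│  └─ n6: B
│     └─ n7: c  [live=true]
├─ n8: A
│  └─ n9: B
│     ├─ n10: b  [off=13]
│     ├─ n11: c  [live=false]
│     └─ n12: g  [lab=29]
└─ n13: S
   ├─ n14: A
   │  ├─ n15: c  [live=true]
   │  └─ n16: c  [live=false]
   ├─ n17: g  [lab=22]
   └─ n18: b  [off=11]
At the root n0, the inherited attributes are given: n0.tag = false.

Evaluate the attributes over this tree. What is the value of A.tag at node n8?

true

1. n0.tag = false  [given at root]
2. n1.live = -7  [-7]
3. n2.sig = 27  [A.live + 34]
4. n2.idx = true  [A.live > -8]
5. n3.lab = 7  [terminal]
6. n4.off = 9  [terminal]
7. n2.tag = -8  [B.sig - 35]
8. n2.off = 22  [B.sig + b.off - 14]
9. n5.live = true  [terminal]
10. n6.sig = 23  [23]
11. n6.idx = false  [B₀.tag > -8]
12. n7.live = true  [terminal]
13. n6.tag = 26  [B.sig * -2 + 72]
14. n6.off = 17  [17]
15. n1.tag = false  [B₁.tag == B₁.off]
16. n8.live = -6  [-6]
17. n9.sig = -9  [A.live - 3]
18. n9.idx = true  [A.live > -7]
19. n10.off = 13  [terminal]
20. n11.live = false  [terminal]
21. n12.lab = 29  [terminal]
22. n9.tag = 19  [g.lab + B.sig - 1]
23. n9.off = -7  [b.off * 3 - 46]
24. n8.tag = true  [B.tag == 19]
25. n13.tag = true  [S₀.tag == false]
26. n14.live = -5  [-5]
27. n15.live = true  [terminal]
28. n16.live = false  [terminal]
29. n14.tag = true  [not c₁.live]
30. n17.lab = 22  [terminal]
31. n18.off = 11  [terminal]
32. n13.lab = 22  [g.lab * -2 + 66]
33. n13.cnt = "yv"  ["yv"]
34. n13.acc = "zz"  ["zz"]
35. n0.lab = 28  [S₁.lab + 6]
36. n0.cnt = "vzz"  ["v" ++ S₁.acc]
37. n0.acc = "zzq"  [S₁.acc ++ "q"]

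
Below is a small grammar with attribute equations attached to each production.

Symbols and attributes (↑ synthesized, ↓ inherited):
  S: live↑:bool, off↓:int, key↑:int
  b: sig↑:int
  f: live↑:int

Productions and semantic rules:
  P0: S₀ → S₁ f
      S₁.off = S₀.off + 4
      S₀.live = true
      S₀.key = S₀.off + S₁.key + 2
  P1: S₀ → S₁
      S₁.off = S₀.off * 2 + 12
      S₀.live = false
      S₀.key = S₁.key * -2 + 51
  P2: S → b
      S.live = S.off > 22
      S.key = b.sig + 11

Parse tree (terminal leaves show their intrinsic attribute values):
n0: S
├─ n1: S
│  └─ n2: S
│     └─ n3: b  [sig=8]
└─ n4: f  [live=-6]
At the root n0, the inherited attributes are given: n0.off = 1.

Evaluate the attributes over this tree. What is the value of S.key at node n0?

16

1. n0.off = 1  [given at root]
2. n1.off = 5  [S₀.off + 4]
3. n2.off = 22  [S₀.off * 2 + 12]
4. n3.sig = 8  [terminal]
5. n2.live = false  [S.off > 22]
6. n2.key = 19  [b.sig + 11]
7. n1.live = false  [false]
8. n1.key = 13  [S₁.key * -2 + 51]
9. n4.live = -6  [terminal]
10. n0.live = true  [true]
11. n0.key = 16  [S₀.off + S₁.key + 2]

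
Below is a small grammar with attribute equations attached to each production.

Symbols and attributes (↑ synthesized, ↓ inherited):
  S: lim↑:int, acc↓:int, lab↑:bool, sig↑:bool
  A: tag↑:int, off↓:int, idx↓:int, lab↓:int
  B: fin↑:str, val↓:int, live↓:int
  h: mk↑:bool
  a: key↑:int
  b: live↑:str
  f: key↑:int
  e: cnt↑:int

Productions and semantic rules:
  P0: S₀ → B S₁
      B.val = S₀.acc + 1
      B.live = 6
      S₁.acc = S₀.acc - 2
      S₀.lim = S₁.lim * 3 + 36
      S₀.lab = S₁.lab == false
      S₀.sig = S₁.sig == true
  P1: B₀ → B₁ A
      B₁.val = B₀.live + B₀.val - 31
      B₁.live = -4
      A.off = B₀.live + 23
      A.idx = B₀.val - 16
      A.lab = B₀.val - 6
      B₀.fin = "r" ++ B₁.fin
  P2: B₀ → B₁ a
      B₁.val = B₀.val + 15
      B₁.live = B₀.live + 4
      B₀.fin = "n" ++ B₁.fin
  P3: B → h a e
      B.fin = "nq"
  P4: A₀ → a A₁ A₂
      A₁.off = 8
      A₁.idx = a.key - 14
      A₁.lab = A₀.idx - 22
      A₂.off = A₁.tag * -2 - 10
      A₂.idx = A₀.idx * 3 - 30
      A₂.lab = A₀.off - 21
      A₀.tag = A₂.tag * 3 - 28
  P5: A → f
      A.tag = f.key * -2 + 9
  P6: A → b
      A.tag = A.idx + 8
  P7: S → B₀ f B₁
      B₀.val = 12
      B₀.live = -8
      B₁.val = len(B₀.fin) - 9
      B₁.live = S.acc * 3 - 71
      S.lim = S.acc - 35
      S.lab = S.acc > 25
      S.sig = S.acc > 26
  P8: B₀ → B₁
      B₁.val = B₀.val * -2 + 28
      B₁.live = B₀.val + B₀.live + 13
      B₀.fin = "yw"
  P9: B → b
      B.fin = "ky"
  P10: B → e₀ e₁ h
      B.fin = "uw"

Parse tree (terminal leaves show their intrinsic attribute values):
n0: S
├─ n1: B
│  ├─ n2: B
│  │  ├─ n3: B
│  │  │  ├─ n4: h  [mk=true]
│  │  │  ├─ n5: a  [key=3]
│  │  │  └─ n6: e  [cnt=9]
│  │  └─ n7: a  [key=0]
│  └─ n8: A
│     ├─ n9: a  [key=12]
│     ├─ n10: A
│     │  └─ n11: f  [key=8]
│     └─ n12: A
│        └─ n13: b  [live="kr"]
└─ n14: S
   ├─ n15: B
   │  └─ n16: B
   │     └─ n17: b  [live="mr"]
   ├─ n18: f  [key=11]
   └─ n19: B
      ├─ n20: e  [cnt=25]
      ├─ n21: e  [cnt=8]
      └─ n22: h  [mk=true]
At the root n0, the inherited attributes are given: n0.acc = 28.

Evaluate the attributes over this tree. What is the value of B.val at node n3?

19

1. n0.acc = 28  [given at root]
2. n1.val = 29  [S₀.acc + 1]
3. n1.live = 6  [6]
4. n2.val = 4  [B₀.live + B₀.val - 31]
5. n2.live = -4  [-4]
6. n3.val = 19  [B₀.val + 15]
7. n3.live = 0  [B₀.live + 4]
8. n4.mk = true  [terminal]
9. n5.key = 3  [terminal]
10. n6.cnt = 9  [terminal]
11. n3.fin = "nq"  ["nq"]
12. n7.key = 0  [terminal]
13. n2.fin = "nnq"  ["n" ++ B₁.fin]
14. n8.off = 29  [B₀.live + 23]
15. n8.idx = 13  [B₀.val - 16]
16. n8.lab = 23  [B₀.val - 6]
17. n9.key = 12  [terminal]
18. n10.off = 8  [8]
19. n10.idx = -2  [a.key - 14]
20. n10.lab = -9  [A₀.idx - 22]
21. n11.key = 8  [terminal]
22. n10.tag = -7  [f.key * -2 + 9]
23. n12.off = 4  [A₁.tag * -2 - 10]
24. n12.idx = 9  [A₀.idx * 3 - 30]
25. n12.lab = 8  [A₀.off - 21]
26. n13.live = "kr"  [terminal]
27. n12.tag = 17  [A.idx + 8]
28. n8.tag = 23  [A₂.tag * 3 - 28]
29. n1.fin = "rnnq"  ["r" ++ B₁.fin]
30. n14.acc = 26  [S₀.acc - 2]
31. n15.val = 12  [12]
32. n15.live = -8  [-8]
33. n16.val = 4  [B₀.val * -2 + 28]
34. n16.live = 17  [B₀.val + B₀.live + 13]
35. n17.live = "mr"  [terminal]
36. n16.fin = "ky"  ["ky"]
37. n15.fin = "yw"  ["yw"]
38. n18.key = 11  [terminal]
39. n19.val = -7  [len(B₀.fin) - 9]
40. n19.live = 7  [S.acc * 3 - 71]
41. n20.cnt = 25  [terminal]
42. n21.cnt = 8  [terminal]
43. n22.mk = true  [terminal]
44. n19.fin = "uw"  ["uw"]
45. n14.lim = -9  [S.acc - 35]
46. n14.lab = true  [S.acc > 25]
47. n14.sig = false  [S.acc > 26]
48. n0.lim = 9  [S₁.lim * 3 + 36]
49. n0.lab = false  [S₁.lab == false]
50. n0.sig = false  [S₁.sig == true]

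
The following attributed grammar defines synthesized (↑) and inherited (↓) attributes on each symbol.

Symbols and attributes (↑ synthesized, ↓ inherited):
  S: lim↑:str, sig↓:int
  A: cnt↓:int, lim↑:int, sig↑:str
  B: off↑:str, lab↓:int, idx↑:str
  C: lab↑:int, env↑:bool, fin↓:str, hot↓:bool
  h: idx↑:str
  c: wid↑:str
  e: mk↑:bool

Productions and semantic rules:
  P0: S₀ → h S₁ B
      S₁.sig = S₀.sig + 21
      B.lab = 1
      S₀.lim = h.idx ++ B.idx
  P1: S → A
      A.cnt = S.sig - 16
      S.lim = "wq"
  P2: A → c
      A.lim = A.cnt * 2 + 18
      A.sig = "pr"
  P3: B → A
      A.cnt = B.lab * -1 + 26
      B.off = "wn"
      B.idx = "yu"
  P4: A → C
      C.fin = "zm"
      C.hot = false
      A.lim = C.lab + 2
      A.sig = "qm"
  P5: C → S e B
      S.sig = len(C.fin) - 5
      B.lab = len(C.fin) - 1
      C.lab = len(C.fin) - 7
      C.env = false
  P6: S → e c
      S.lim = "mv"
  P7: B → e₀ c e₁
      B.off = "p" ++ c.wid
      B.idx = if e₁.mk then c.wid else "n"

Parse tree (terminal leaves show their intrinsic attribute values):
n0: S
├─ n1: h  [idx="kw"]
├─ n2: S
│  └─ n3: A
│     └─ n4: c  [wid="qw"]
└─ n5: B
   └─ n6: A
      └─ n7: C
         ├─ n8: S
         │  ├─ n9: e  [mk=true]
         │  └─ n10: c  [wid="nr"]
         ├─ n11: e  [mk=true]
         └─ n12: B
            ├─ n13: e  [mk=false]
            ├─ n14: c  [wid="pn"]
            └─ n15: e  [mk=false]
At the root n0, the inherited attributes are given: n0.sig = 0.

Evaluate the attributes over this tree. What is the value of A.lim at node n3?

28

1. n0.sig = 0  [given at root]
2. n1.idx = "kw"  [terminal]
3. n2.sig = 21  [S₀.sig + 21]
4. n3.cnt = 5  [S.sig - 16]
5. n4.wid = "qw"  [terminal]
6. n3.lim = 28  [A.cnt * 2 + 18]
7. n3.sig = "pr"  ["pr"]
8. n2.lim = "wq"  ["wq"]
9. n5.lab = 1  [1]
10. n6.cnt = 25  [B.lab * -1 + 26]
11. n7.fin = "zm"  ["zm"]
12. n7.hot = false  [false]
13. n8.sig = -3  [len(C.fin) - 5]
14. n9.mk = true  [terminal]
15. n10.wid = "nr"  [terminal]
16. n8.lim = "mv"  ["mv"]
17. n11.mk = true  [terminal]
18. n12.lab = 1  [len(C.fin) - 1]
19. n13.mk = false  [terminal]
20. n14.wid = "pn"  [terminal]
21. n15.mk = false  [terminal]
22. n12.off = "ppn"  ["p" ++ c.wid]
23. n12.idx = "n"  [if e₁.mk then c.wid else "n"]
24. n7.lab = -5  [len(C.fin) - 7]
25. n7.env = false  [false]
26. n6.lim = -3  [C.lab + 2]
27. n6.sig = "qm"  ["qm"]
28. n5.off = "wn"  ["wn"]
29. n5.idx = "yu"  ["yu"]
30. n0.lim = "kwyu"  [h.idx ++ B.idx]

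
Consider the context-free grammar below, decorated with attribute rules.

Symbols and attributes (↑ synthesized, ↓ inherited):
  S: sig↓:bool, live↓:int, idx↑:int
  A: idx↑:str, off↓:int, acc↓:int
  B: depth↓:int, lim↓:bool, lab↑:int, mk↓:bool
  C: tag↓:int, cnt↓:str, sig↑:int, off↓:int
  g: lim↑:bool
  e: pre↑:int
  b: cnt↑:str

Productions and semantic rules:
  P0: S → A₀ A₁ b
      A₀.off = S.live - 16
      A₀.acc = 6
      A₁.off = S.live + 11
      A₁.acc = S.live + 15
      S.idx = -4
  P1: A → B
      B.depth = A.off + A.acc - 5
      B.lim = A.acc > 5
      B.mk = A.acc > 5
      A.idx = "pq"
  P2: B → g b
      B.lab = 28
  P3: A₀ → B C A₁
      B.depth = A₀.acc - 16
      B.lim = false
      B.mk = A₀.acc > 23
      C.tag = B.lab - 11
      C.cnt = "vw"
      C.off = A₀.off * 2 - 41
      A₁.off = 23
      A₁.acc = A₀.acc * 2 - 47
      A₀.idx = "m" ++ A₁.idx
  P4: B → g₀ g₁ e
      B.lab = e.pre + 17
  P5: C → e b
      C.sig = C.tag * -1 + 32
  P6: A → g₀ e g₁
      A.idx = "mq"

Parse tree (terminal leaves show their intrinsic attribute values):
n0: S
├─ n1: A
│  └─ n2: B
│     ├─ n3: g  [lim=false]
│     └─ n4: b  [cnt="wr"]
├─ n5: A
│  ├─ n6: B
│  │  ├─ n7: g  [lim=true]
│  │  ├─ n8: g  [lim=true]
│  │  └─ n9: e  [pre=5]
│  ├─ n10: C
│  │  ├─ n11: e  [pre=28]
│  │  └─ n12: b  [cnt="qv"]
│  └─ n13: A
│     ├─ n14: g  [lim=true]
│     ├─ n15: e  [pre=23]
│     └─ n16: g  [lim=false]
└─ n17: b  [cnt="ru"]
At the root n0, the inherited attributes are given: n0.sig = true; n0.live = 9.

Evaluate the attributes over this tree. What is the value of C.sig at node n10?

21

1. n0.sig = true  [given at root]
2. n0.live = 9  [given at root]
3. n1.off = -7  [S.live - 16]
4. n1.acc = 6  [6]
5. n2.depth = -6  [A.off + A.acc - 5]
6. n2.lim = true  [A.acc > 5]
7. n2.mk = true  [A.acc > 5]
8. n3.lim = false  [terminal]
9. n4.cnt = "wr"  [terminal]
10. n2.lab = 28  [28]
11. n1.idx = "pq"  ["pq"]
12. n5.off = 20  [S.live + 11]
13. n5.acc = 24  [S.live + 15]
14. n6.depth = 8  [A₀.acc - 16]
15. n6.lim = false  [false]
16. n6.mk = true  [A₀.acc > 23]
17. n7.lim = true  [terminal]
18. n8.lim = true  [terminal]
19. n9.pre = 5  [terminal]
20. n6.lab = 22  [e.pre + 17]
21. n10.tag = 11  [B.lab - 11]
22. n10.cnt = "vw"  ["vw"]
23. n10.off = -1  [A₀.off * 2 - 41]
24. n11.pre = 28  [terminal]
25. n12.cnt = "qv"  [terminal]
26. n10.sig = 21  [C.tag * -1 + 32]
27. n13.off = 23  [23]
28. n13.acc = 1  [A₀.acc * 2 - 47]
29. n14.lim = true  [terminal]
30. n15.pre = 23  [terminal]
31. n16.lim = false  [terminal]
32. n13.idx = "mq"  ["mq"]
33. n5.idx = "mmq"  ["m" ++ A₁.idx]
34. n17.cnt = "ru"  [terminal]
35. n0.idx = -4  [-4]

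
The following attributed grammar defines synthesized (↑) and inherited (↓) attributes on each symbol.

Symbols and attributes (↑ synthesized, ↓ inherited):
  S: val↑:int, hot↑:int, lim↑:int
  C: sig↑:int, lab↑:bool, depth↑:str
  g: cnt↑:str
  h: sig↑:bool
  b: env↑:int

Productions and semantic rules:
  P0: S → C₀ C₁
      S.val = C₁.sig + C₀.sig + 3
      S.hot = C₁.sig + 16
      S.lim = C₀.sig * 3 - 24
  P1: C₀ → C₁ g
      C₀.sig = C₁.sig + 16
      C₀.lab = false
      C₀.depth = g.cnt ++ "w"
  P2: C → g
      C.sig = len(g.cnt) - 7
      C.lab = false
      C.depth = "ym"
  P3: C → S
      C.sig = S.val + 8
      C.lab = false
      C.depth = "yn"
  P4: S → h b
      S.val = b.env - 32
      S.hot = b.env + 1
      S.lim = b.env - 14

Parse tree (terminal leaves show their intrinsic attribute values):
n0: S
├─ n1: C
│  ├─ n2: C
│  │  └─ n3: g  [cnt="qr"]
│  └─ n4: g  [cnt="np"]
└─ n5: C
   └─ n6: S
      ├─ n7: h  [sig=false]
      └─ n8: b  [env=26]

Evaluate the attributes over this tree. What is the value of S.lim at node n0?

9

1. n3.cnt = "qr"  [terminal]
2. n2.sig = -5  [len(g.cnt) - 7]
3. n2.lab = false  [false]
4. n2.depth = "ym"  ["ym"]
5. n4.cnt = "np"  [terminal]
6. n1.sig = 11  [C₁.sig + 16]
7. n1.lab = false  [false]
8. n1.depth = "npw"  [g.cnt ++ "w"]
9. n7.sig = false  [terminal]
10. n8.env = 26  [terminal]
11. n6.val = -6  [b.env - 32]
12. n6.hot = 27  [b.env + 1]
13. n6.lim = 12  [b.env - 14]
14. n5.sig = 2  [S.val + 8]
15. n5.lab = false  [false]
16. n5.depth = "yn"  ["yn"]
17. n0.val = 16  [C₁.sig + C₀.sig + 3]
18. n0.hot = 18  [C₁.sig + 16]
19. n0.lim = 9  [C₀.sig * 3 - 24]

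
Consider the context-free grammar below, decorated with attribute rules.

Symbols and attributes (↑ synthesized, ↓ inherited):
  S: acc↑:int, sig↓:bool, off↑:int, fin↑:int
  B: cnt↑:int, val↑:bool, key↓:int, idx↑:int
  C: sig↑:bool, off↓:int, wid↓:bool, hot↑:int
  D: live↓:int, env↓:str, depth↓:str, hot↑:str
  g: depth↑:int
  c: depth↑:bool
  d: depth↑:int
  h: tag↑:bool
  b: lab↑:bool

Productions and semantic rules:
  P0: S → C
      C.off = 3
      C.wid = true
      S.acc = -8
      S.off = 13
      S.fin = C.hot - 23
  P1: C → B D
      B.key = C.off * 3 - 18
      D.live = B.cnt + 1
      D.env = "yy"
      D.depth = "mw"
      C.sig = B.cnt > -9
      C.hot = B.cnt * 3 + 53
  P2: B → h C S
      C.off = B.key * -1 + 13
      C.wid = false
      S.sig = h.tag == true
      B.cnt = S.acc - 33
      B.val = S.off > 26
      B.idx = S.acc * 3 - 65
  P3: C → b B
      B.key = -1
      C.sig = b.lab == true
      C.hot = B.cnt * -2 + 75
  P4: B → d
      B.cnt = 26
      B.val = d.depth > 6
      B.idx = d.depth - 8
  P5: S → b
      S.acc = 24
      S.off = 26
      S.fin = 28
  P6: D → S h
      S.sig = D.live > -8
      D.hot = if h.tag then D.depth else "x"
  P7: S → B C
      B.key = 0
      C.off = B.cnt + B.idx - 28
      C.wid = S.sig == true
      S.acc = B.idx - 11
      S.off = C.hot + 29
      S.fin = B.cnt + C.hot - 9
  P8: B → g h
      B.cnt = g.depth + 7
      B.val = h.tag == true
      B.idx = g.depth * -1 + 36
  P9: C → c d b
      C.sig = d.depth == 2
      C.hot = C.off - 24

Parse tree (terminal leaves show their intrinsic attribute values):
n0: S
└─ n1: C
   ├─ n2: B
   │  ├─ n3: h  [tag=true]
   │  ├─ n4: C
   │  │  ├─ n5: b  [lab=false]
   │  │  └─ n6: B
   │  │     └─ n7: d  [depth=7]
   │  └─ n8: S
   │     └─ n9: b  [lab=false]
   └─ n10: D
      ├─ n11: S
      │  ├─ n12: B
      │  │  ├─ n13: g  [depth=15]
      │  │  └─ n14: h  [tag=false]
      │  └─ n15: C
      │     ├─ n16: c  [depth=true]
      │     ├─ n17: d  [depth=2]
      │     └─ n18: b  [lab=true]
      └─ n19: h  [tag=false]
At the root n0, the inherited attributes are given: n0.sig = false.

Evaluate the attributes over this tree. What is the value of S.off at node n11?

20

1. n0.sig = false  [given at root]
2. n1.off = 3  [3]
3. n1.wid = true  [true]
4. n2.key = -9  [C.off * 3 - 18]
5. n3.tag = true  [terminal]
6. n4.off = 22  [B.key * -1 + 13]
7. n4.wid = false  [false]
8. n5.lab = false  [terminal]
9. n6.key = -1  [-1]
10. n7.depth = 7  [terminal]
11. n6.cnt = 26  [26]
12. n6.val = true  [d.depth > 6]
13. n6.idx = -1  [d.depth - 8]
14. n4.sig = false  [b.lab == true]
15. n4.hot = 23  [B.cnt * -2 + 75]
16. n8.sig = true  [h.tag == true]
17. n9.lab = false  [terminal]
18. n8.acc = 24  [24]
19. n8.off = 26  [26]
20. n8.fin = 28  [28]
21. n2.cnt = -9  [S.acc - 33]
22. n2.val = false  [S.off > 26]
23. n2.idx = 7  [S.acc * 3 - 65]
24. n10.live = -8  [B.cnt + 1]
25. n10.env = "yy"  ["yy"]
26. n10.depth = "mw"  ["mw"]
27. n11.sig = false  [D.live > -8]
28. n12.key = 0  [0]
29. n13.depth = 15  [terminal]
30. n14.tag = false  [terminal]
31. n12.cnt = 22  [g.depth + 7]
32. n12.val = false  [h.tag == true]
33. n12.idx = 21  [g.depth * -1 + 36]
34. n15.off = 15  [B.cnt + B.idx - 28]
35. n15.wid = false  [S.sig == true]
36. n16.depth = true  [terminal]
37. n17.depth = 2  [terminal]
38. n18.lab = true  [terminal]
39. n15.sig = true  [d.depth == 2]
40. n15.hot = -9  [C.off - 24]
41. n11.acc = 10  [B.idx - 11]
42. n11.off = 20  [C.hot + 29]
43. n11.fin = 4  [B.cnt + C.hot - 9]
44. n19.tag = false  [terminal]
45. n10.hot = "x"  [if h.tag then D.depth else "x"]
46. n1.sig = false  [B.cnt > -9]
47. n1.hot = 26  [B.cnt * 3 + 53]
48. n0.acc = -8  [-8]
49. n0.off = 13  [13]
50. n0.fin = 3  [C.hot - 23]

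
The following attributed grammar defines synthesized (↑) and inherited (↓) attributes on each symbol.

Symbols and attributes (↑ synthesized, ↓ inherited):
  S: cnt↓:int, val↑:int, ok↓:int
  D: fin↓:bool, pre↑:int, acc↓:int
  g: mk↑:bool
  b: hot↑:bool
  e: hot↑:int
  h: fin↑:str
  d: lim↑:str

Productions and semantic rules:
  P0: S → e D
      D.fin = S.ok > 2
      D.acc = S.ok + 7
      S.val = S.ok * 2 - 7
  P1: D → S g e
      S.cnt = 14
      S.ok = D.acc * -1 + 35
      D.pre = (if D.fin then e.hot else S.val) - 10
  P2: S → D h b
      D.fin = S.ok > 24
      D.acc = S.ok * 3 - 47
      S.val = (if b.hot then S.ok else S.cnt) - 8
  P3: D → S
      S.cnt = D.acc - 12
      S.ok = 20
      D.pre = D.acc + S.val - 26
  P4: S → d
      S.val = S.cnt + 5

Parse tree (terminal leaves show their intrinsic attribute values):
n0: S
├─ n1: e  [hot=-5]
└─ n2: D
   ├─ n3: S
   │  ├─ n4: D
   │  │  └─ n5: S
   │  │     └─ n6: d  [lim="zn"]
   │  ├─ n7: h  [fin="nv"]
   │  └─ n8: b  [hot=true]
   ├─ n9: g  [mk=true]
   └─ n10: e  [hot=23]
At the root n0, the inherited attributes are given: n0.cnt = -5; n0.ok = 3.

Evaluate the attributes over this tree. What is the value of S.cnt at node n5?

1. n0.cnt = -5  [given at root]
2. n0.ok = 3  [given at root]
3. n1.hot = -5  [terminal]
4. n2.fin = true  [S.ok > 2]
5. n2.acc = 10  [S.ok + 7]
6. n3.cnt = 14  [14]
7. n3.ok = 25  [D.acc * -1 + 35]
8. n4.fin = true  [S.ok > 24]
9. n4.acc = 28  [S.ok * 3 - 47]
10. n5.cnt = 16  [D.acc - 12]
11. n5.ok = 20  [20]
12. n6.lim = "zn"  [terminal]
13. n5.val = 21  [S.cnt + 5]
14. n4.pre = 23  [D.acc + S.val - 26]
15. n7.fin = "nv"  [terminal]
16. n8.hot = true  [terminal]
17. n3.val = 17  [(if b.hot then S.ok else S.cnt) - 8]
18. n9.mk = true  [terminal]
19. n10.hot = 23  [terminal]
20. n2.pre = 13  [(if D.fin then e.hot else S.val) - 10]
21. n0.val = -1  [S.ok * 2 - 7]

16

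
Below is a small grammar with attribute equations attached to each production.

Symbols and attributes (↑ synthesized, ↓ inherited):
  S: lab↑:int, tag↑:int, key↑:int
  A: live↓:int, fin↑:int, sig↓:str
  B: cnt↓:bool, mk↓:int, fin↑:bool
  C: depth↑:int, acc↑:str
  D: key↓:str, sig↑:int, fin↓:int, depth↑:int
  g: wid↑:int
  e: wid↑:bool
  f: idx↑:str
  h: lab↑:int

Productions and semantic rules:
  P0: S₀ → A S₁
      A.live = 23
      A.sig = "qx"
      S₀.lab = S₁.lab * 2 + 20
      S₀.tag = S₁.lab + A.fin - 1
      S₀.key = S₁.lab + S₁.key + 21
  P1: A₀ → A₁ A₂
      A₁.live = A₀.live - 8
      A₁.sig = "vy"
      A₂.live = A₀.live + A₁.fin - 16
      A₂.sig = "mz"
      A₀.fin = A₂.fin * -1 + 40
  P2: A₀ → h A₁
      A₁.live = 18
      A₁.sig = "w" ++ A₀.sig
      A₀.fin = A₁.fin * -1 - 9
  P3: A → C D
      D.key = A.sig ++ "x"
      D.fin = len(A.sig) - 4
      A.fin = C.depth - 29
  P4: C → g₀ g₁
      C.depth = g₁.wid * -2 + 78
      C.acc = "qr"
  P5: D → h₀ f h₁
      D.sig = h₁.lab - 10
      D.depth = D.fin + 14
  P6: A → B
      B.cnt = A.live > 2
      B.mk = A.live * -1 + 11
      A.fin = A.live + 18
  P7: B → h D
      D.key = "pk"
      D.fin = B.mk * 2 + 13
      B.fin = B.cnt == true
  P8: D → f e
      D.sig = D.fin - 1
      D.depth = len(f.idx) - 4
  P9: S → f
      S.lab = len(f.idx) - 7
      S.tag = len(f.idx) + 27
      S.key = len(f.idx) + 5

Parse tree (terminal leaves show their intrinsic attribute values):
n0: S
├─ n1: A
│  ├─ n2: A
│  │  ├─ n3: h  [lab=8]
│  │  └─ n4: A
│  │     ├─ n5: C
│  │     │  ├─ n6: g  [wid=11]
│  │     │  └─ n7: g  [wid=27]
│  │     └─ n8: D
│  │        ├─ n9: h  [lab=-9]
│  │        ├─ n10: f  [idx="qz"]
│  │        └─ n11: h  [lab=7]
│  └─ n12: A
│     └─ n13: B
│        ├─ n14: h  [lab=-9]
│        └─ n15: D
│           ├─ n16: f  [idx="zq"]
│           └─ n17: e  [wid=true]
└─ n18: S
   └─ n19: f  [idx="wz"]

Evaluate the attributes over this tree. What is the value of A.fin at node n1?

1. n1.live = 23  [23]
2. n1.sig = "qx"  ["qx"]
3. n2.live = 15  [A₀.live - 8]
4. n2.sig = "vy"  ["vy"]
5. n3.lab = 8  [terminal]
6. n4.live = 18  [18]
7. n4.sig = "wvy"  ["w" ++ A₀.sig]
8. n6.wid = 11  [terminal]
9. n7.wid = 27  [terminal]
10. n5.depth = 24  [g₁.wid * -2 + 78]
11. n5.acc = "qr"  ["qr"]
12. n8.key = "wvyx"  [A.sig ++ "x"]
13. n8.fin = -1  [len(A.sig) - 4]
14. n9.lab = -9  [terminal]
15. n10.idx = "qz"  [terminal]
16. n11.lab = 7  [terminal]
17. n8.sig = -3  [h₁.lab - 10]
18. n8.depth = 13  [D.fin + 14]
19. n4.fin = -5  [C.depth - 29]
20. n2.fin = -4  [A₁.fin * -1 - 9]
21. n12.live = 3  [A₀.live + A₁.fin - 16]
22. n12.sig = "mz"  ["mz"]
23. n13.cnt = true  [A.live > 2]
24. n13.mk = 8  [A.live * -1 + 11]
25. n14.lab = -9  [terminal]
26. n15.key = "pk"  ["pk"]
27. n15.fin = 29  [B.mk * 2 + 13]
28. n16.idx = "zq"  [terminal]
29. n17.wid = true  [terminal]
30. n15.sig = 28  [D.fin - 1]
31. n15.depth = -2  [len(f.idx) - 4]
32. n13.fin = true  [B.cnt == true]
33. n12.fin = 21  [A.live + 18]
34. n1.fin = 19  [A₂.fin * -1 + 40]
35. n19.idx = "wz"  [terminal]
36. n18.lab = -5  [len(f.idx) - 7]
37. n18.tag = 29  [len(f.idx) + 27]
38. n18.key = 7  [len(f.idx) + 5]
39. n0.lab = 10  [S₁.lab * 2 + 20]
40. n0.tag = 13  [S₁.lab + A.fin - 1]
41. n0.key = 23  [S₁.lab + S₁.key + 21]

19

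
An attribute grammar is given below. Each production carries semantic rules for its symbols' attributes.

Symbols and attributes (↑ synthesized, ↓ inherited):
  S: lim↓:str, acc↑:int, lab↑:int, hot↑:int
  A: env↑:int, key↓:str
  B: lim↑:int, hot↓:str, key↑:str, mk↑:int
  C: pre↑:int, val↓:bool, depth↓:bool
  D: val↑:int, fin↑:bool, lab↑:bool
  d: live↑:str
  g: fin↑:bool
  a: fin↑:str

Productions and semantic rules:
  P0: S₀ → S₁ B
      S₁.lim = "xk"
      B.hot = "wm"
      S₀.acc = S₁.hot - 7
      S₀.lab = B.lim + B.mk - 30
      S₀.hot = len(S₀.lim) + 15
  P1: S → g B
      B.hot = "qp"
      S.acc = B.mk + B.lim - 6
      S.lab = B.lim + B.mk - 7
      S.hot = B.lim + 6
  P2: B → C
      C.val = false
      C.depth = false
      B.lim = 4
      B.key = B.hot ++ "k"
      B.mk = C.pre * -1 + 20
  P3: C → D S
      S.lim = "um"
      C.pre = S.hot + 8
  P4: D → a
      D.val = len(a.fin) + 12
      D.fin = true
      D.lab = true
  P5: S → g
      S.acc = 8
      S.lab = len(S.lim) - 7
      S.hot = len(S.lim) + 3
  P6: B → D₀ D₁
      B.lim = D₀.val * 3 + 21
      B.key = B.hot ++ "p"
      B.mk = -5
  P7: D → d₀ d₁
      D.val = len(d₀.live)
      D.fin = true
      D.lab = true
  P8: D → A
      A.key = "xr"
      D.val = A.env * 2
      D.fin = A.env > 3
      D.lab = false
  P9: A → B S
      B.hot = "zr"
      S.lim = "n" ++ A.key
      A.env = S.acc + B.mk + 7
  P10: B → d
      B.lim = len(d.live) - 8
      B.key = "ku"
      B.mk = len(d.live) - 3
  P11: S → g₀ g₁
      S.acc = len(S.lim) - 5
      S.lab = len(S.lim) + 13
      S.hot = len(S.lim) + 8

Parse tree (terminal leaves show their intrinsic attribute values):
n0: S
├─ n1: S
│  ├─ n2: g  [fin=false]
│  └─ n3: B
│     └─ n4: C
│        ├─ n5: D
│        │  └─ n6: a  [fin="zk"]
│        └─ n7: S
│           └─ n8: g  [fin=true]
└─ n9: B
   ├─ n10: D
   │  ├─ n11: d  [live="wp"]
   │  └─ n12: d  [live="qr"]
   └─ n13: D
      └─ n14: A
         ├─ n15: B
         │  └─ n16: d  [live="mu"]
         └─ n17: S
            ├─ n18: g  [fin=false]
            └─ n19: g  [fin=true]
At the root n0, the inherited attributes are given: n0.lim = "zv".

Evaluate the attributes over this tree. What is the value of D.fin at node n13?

true

1. n0.lim = "zv"  [given at root]
2. n1.lim = "xk"  ["xk"]
3. n2.fin = false  [terminal]
4. n3.hot = "qp"  ["qp"]
5. n4.val = false  [false]
6. n4.depth = false  [false]
7. n6.fin = "zk"  [terminal]
8. n5.val = 14  [len(a.fin) + 12]
9. n5.fin = true  [true]
10. n5.lab = true  [true]
11. n7.lim = "um"  ["um"]
12. n8.fin = true  [terminal]
13. n7.acc = 8  [8]
14. n7.lab = -5  [len(S.lim) - 7]
15. n7.hot = 5  [len(S.lim) + 3]
16. n4.pre = 13  [S.hot + 8]
17. n3.lim = 4  [4]
18. n3.key = "qpk"  [B.hot ++ "k"]
19. n3.mk = 7  [C.pre * -1 + 20]
20. n1.acc = 5  [B.mk + B.lim - 6]
21. n1.lab = 4  [B.lim + B.mk - 7]
22. n1.hot = 10  [B.lim + 6]
23. n9.hot = "wm"  ["wm"]
24. n11.live = "wp"  [terminal]
25. n12.live = "qr"  [terminal]
26. n10.val = 2  [len(d₀.live)]
27. n10.fin = true  [true]
28. n10.lab = true  [true]
29. n14.key = "xr"  ["xr"]
30. n15.hot = "zr"  ["zr"]
31. n16.live = "mu"  [terminal]
32. n15.lim = -6  [len(d.live) - 8]
33. n15.key = "ku"  ["ku"]
34. n15.mk = -1  [len(d.live) - 3]
35. n17.lim = "nxr"  ["n" ++ A.key]
36. n18.fin = false  [terminal]
37. n19.fin = true  [terminal]
38. n17.acc = -2  [len(S.lim) - 5]
39. n17.lab = 16  [len(S.lim) + 13]
40. n17.hot = 11  [len(S.lim) + 8]
41. n14.env = 4  [S.acc + B.mk + 7]
42. n13.val = 8  [A.env * 2]
43. n13.fin = true  [A.env > 3]
44. n13.lab = false  [false]
45. n9.lim = 27  [D₀.val * 3 + 21]
46. n9.key = "wmp"  [B.hot ++ "p"]
47. n9.mk = -5  [-5]
48. n0.acc = 3  [S₁.hot - 7]
49. n0.lab = -8  [B.lim + B.mk - 30]
50. n0.hot = 17  [len(S₀.lim) + 15]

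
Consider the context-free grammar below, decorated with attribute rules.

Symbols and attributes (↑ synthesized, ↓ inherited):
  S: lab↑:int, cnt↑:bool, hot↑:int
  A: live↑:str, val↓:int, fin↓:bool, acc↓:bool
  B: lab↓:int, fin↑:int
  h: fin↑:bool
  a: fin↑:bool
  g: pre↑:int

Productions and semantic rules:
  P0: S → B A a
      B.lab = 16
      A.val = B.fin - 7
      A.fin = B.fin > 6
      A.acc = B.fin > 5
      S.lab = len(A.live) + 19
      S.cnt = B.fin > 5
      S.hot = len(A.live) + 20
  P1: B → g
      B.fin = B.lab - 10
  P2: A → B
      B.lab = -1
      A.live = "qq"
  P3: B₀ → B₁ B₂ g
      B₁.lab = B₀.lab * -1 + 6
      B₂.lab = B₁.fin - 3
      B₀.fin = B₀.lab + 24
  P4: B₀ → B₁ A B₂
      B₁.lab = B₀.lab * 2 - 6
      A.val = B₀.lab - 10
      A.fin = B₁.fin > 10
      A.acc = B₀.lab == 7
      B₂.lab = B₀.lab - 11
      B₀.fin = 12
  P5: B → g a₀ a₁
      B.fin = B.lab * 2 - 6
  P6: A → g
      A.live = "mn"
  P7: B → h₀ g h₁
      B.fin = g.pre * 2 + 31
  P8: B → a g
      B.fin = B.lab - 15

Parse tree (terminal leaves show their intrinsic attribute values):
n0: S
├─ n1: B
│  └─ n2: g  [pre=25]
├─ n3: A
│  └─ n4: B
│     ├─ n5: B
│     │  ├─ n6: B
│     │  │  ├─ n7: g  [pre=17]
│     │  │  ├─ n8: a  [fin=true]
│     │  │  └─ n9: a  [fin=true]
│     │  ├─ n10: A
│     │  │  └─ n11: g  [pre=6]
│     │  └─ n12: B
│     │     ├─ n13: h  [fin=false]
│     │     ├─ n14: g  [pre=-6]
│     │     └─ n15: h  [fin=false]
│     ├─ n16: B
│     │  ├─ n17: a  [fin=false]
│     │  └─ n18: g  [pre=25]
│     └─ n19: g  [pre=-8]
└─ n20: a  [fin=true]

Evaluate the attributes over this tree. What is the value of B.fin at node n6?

10

1. n1.lab = 16  [16]
2. n2.pre = 25  [terminal]
3. n1.fin = 6  [B.lab - 10]
4. n3.val = -1  [B.fin - 7]
5. n3.fin = false  [B.fin > 6]
6. n3.acc = true  [B.fin > 5]
7. n4.lab = -1  [-1]
8. n5.lab = 7  [B₀.lab * -1 + 6]
9. n6.lab = 8  [B₀.lab * 2 - 6]
10. n7.pre = 17  [terminal]
11. n8.fin = true  [terminal]
12. n9.fin = true  [terminal]
13. n6.fin = 10  [B.lab * 2 - 6]
14. n10.val = -3  [B₀.lab - 10]
15. n10.fin = false  [B₁.fin > 10]
16. n10.acc = true  [B₀.lab == 7]
17. n11.pre = 6  [terminal]
18. n10.live = "mn"  ["mn"]
19. n12.lab = -4  [B₀.lab - 11]
20. n13.fin = false  [terminal]
21. n14.pre = -6  [terminal]
22. n15.fin = false  [terminal]
23. n12.fin = 19  [g.pre * 2 + 31]
24. n5.fin = 12  [12]
25. n16.lab = 9  [B₁.fin - 3]
26. n17.fin = false  [terminal]
27. n18.pre = 25  [terminal]
28. n16.fin = -6  [B.lab - 15]
29. n19.pre = -8  [terminal]
30. n4.fin = 23  [B₀.lab + 24]
31. n3.live = "qq"  ["qq"]
32. n20.fin = true  [terminal]
33. n0.lab = 21  [len(A.live) + 19]
34. n0.cnt = true  [B.fin > 5]
35. n0.hot = 22  [len(A.live) + 20]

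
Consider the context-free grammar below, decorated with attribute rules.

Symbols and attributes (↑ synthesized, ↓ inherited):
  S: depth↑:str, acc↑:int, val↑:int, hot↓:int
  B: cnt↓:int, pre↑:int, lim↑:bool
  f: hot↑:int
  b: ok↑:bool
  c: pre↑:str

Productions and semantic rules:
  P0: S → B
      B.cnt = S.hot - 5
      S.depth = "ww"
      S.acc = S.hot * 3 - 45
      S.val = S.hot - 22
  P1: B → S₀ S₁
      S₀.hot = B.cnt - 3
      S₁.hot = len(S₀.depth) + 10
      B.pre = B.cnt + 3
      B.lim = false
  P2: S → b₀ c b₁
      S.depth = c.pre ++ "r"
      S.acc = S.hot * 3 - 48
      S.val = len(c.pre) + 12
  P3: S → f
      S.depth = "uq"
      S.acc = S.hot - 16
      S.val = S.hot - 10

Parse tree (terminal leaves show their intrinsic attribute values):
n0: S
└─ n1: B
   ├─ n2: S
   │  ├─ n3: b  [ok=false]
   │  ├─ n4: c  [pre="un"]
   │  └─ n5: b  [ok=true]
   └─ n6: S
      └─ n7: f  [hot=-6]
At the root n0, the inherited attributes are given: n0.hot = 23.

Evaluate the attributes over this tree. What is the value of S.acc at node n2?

-3

1. n0.hot = 23  [given at root]
2. n1.cnt = 18  [S.hot - 5]
3. n2.hot = 15  [B.cnt - 3]
4. n3.ok = false  [terminal]
5. n4.pre = "un"  [terminal]
6. n5.ok = true  [terminal]
7. n2.depth = "unr"  [c.pre ++ "r"]
8. n2.acc = -3  [S.hot * 3 - 48]
9. n2.val = 14  [len(c.pre) + 12]
10. n6.hot = 13  [len(S₀.depth) + 10]
11. n7.hot = -6  [terminal]
12. n6.depth = "uq"  ["uq"]
13. n6.acc = -3  [S.hot - 16]
14. n6.val = 3  [S.hot - 10]
15. n1.pre = 21  [B.cnt + 3]
16. n1.lim = false  [false]
17. n0.depth = "ww"  ["ww"]
18. n0.acc = 24  [S.hot * 3 - 45]
19. n0.val = 1  [S.hot - 22]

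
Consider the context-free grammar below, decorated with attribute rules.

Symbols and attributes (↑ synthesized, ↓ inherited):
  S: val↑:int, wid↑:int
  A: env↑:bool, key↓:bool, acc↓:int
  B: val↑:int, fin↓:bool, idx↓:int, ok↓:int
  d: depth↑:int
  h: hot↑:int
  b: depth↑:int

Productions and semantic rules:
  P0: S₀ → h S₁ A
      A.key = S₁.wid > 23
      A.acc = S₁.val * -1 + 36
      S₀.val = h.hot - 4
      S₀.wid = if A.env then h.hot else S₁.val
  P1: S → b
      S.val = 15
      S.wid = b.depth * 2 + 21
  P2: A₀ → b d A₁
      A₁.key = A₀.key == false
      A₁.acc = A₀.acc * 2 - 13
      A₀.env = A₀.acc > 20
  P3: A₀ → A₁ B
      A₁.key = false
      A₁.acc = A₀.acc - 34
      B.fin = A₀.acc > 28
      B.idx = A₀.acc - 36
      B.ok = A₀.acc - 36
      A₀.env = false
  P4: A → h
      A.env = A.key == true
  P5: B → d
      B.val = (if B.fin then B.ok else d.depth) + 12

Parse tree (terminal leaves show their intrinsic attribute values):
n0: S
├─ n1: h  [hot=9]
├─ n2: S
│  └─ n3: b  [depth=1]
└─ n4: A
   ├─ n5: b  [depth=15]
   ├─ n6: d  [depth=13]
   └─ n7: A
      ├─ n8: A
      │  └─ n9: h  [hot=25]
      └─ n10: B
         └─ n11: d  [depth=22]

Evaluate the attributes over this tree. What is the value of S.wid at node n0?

9

1. n1.hot = 9  [terminal]
2. n3.depth = 1  [terminal]
3. n2.val = 15  [15]
4. n2.wid = 23  [b.depth * 2 + 21]
5. n4.key = false  [S₁.wid > 23]
6. n4.acc = 21  [S₁.val * -1 + 36]
7. n5.depth = 15  [terminal]
8. n6.depth = 13  [terminal]
9. n7.key = true  [A₀.key == false]
10. n7.acc = 29  [A₀.acc * 2 - 13]
11. n8.key = false  [false]
12. n8.acc = -5  [A₀.acc - 34]
13. n9.hot = 25  [terminal]
14. n8.env = false  [A.key == true]
15. n10.fin = true  [A₀.acc > 28]
16. n10.idx = -7  [A₀.acc - 36]
17. n10.ok = -7  [A₀.acc - 36]
18. n11.depth = 22  [terminal]
19. n10.val = 5  [(if B.fin then B.ok else d.depth) + 12]
20. n7.env = false  [false]
21. n4.env = true  [A₀.acc > 20]
22. n0.val = 5  [h.hot - 4]
23. n0.wid = 9  [if A.env then h.hot else S₁.val]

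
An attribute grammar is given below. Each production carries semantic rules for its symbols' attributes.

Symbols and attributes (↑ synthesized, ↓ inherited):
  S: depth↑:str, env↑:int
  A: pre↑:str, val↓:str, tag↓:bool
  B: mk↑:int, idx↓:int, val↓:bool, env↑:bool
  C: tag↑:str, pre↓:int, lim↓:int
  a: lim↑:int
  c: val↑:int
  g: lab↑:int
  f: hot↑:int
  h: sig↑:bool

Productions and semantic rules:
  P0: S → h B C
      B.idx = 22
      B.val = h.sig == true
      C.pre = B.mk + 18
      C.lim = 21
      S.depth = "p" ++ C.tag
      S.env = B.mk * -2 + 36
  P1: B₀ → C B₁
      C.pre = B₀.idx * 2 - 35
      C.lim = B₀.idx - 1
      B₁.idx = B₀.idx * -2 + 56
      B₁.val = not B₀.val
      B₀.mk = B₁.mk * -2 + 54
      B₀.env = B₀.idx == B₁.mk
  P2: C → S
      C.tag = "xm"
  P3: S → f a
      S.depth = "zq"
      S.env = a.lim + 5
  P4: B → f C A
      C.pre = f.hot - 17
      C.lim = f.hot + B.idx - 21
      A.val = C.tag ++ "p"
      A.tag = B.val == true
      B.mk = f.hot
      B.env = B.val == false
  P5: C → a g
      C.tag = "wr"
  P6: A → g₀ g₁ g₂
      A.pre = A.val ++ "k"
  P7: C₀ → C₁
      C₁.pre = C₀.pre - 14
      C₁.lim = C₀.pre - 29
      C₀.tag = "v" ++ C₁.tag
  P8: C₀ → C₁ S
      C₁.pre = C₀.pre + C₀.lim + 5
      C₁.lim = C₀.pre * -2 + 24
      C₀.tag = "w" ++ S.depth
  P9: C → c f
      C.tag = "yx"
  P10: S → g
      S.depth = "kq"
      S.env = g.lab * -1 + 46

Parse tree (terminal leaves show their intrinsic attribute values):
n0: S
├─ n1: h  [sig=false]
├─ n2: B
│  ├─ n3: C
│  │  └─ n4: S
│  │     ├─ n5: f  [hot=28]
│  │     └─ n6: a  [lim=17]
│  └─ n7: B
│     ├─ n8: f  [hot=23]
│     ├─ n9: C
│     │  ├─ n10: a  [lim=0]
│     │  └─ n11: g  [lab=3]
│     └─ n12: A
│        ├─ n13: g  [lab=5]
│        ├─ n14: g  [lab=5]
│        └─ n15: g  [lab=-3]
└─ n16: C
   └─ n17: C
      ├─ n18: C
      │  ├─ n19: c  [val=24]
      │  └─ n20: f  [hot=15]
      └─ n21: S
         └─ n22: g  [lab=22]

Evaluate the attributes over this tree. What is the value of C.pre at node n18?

1. n1.sig = false  [terminal]
2. n2.idx = 22  [22]
3. n2.val = false  [h.sig == true]
4. n3.pre = 9  [B₀.idx * 2 - 35]
5. n3.lim = 21  [B₀.idx - 1]
6. n5.hot = 28  [terminal]
7. n6.lim = 17  [terminal]
8. n4.depth = "zq"  ["zq"]
9. n4.env = 22  [a.lim + 5]
10. n3.tag = "xm"  ["xm"]
11. n7.idx = 12  [B₀.idx * -2 + 56]
12. n7.val = true  [not B₀.val]
13. n8.hot = 23  [terminal]
14. n9.pre = 6  [f.hot - 17]
15. n9.lim = 14  [f.hot + B.idx - 21]
16. n10.lim = 0  [terminal]
17. n11.lab = 3  [terminal]
18. n9.tag = "wr"  ["wr"]
19. n12.val = "wrp"  [C.tag ++ "p"]
20. n12.tag = true  [B.val == true]
21. n13.lab = 5  [terminal]
22. n14.lab = 5  [terminal]
23. n15.lab = -3  [terminal]
24. n12.pre = "wrpk"  [A.val ++ "k"]
25. n7.mk = 23  [f.hot]
26. n7.env = false  [B.val == false]
27. n2.mk = 8  [B₁.mk * -2 + 54]
28. n2.env = false  [B₀.idx == B₁.mk]
29. n16.pre = 26  [B.mk + 18]
30. n16.lim = 21  [21]
31. n17.pre = 12  [C₀.pre - 14]
32. n17.lim = -3  [C₀.pre - 29]
33. n18.pre = 14  [C₀.pre + C₀.lim + 5]
34. n18.lim = 0  [C₀.pre * -2 + 24]
35. n19.val = 24  [terminal]
36. n20.hot = 15  [terminal]
37. n18.tag = "yx"  ["yx"]
38. n22.lab = 22  [terminal]
39. n21.depth = "kq"  ["kq"]
40. n21.env = 24  [g.lab * -1 + 46]
41. n17.tag = "wkq"  ["w" ++ S.depth]
42. n16.tag = "vwkq"  ["v" ++ C₁.tag]
43. n0.depth = "pvwkq"  ["p" ++ C.tag]
44. n0.env = 20  [B.mk * -2 + 36]

14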